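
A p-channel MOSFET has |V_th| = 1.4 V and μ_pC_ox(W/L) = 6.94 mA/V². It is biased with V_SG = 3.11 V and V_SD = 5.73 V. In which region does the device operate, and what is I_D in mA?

Saturation; I_D = 10.1 mA

V_ov = V_SG − |V_th| = 3.11 − 1.4 = 1.71 V.
Since V_SD = 5.73 V ≥ V_ov = 1.71 V, the device is in saturation.
I_D = ½ k_p V_ov² = 0.5 × 6.94 × 1.71² = 10.1 mA.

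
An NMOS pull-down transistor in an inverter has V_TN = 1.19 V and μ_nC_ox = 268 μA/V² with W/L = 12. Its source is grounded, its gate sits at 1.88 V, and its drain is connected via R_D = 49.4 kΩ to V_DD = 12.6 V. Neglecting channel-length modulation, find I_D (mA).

I_D = 0.253 mA

V_GS = V_G = 1.88 V, so V_ov = 1.88 − 1.19 = 0.69 V.
k_n = μ_nC_ox · (W/L) = 3.216 mA/V².
Assume saturation: I_D = ½ k_n V_ov² = 0.5 × 3.216 × 0.69² = 0.766 mA, giving V_DS = V_DD − I_D R_D = 12.6 − 0.766 × 49.4 = -25.2 V.
But -25.2 V < V_ov = 0.69 V, so the device is actually in triode.
In triode I_D = k_n[V_ov V_DS − ½ V_DS²] and I_D = (V_DD − V_DS)/R_D. Equating: 79.4 V_DS² − 110.6 V_DS + 12.6 = 0, giving V_DS = 0.125 V (the root below V_ov).
I_D = (12.6 − 0.125) / 49.4 = 0.253 mA.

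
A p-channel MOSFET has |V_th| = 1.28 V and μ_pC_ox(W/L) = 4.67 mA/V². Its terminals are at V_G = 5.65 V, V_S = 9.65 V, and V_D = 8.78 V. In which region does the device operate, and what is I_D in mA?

Triode; I_D = 9.28 mA

V_SG = V_S − V_G = 9.65 − 5.65 = 4 V; V_SD = V_S − V_D = 9.65 − 8.78 = 0.87 V.
V_ov = V_SG − |V_th| = 4 − 1.28 = 2.72 V.
Since V_SD = 0.87 V < V_ov = 2.72 V, the device is in the triode region.
I_D = k_p [V_ov · V_SD − ½ V_SD²] = 4.67 × [2.72 × 0.87 − 0.5 × 0.87²] = 9.28 mA.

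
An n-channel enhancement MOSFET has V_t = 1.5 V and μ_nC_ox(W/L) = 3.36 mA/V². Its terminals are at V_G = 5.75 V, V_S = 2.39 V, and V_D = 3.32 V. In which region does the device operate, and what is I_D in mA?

Triode; I_D = 4.36 mA

V_GS = V_G − V_S = 5.75 − 2.39 = 3.36 V; V_DS = V_D − V_S = 3.32 − 2.39 = 0.93 V.
V_ov = V_GS − V_t = 3.36 − 1.5 = 1.86 V.
Since V_DS = 0.93 V < V_ov = 1.86 V, the device is in the triode region.
I_D = k_n [V_ov · V_DS − ½ V_DS²] = 3.36 × [1.86 × 0.93 − 0.5 × 0.93²] = 4.36 mA.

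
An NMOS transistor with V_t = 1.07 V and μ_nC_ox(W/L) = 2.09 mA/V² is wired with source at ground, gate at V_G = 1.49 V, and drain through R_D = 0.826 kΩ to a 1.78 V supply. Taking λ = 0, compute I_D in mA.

V_GS = V_G = 1.49 V, so V_ov = 1.49 − 1.07 = 0.42 V.
Assume saturation: I_D = ½ k_n V_ov² = 0.5 × 2.09 × 0.42² = 0.184 mA, giving V_DS = V_DD − I_D R_D = 1.78 − 0.184 × 0.826 = 1.63 V.
V_DS = 1.63 V ≥ V_ov = 0.42 V, confirming saturation.

I_D = 0.184 mA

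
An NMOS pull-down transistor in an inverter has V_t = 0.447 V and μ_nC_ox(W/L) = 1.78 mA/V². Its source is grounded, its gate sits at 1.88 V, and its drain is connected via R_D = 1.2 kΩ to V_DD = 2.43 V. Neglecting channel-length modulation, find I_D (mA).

I_D = 1.41 mA

V_GS = V_G = 1.88 V, so V_ov = 1.88 − 0.447 = 1.43 V.
Assume saturation: I_D = ½ k_n V_ov² = 0.5 × 1.78 × 1.43² = 1.83 mA, giving V_DS = V_DD − I_D R_D = 2.43 − 1.83 × 1.2 = 0.237 V.
But 0.237 V < V_ov = 1.43 V, so the device is actually in triode.
In triode I_D = k_n[V_ov V_DS − ½ V_DS²] and I_D = (V_DD − V_DS)/R_D. Equating: 1.07 V_DS² − 4.061 V_DS + 2.43 = 0, giving V_DS = 0.744 V (the root below V_ov).
I_D = (2.43 − 0.744) / 1.2 = 1.41 mA.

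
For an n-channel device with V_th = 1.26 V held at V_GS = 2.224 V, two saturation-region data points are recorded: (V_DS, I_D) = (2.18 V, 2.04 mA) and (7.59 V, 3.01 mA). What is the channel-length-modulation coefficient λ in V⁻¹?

λ = 0.109 V⁻¹

With V_GS fixed, I_D ∝ (1 + λ V_DS) in saturation, so I_D2/I_D1 = (1 + λ V_DS2)/(1 + λ V_DS1).
3.01/2.04 = 1.475 = (1 + 7.59 λ)/(1 + 2.18 λ).
Solving: λ (I_D1 V_DS2 − I_D2 V_DS1) = I_D2 − I_D1, so λ = (3.01 − 2.04) / (2.04 × 7.59 − 3.01 × 2.18) = 0.97 / 8.92 = 0.109 V⁻¹.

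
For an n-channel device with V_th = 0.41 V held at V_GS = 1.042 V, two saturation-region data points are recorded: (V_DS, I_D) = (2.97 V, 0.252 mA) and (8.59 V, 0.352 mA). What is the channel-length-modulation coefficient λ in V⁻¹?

With V_GS fixed, I_D ∝ (1 + λ V_DS) in saturation, so I_D2/I_D1 = (1 + λ V_DS2)/(1 + λ V_DS1).
0.352/0.252 = 1.397 = (1 + 8.59 λ)/(1 + 2.97 λ).
Solving: λ (I_D1 V_DS2 − I_D2 V_DS1) = I_D2 − I_D1, so λ = (0.352 − 0.252) / (0.252 × 8.59 − 0.352 × 2.97) = 0.1 / 1.12 = 0.0893 V⁻¹.

λ = 0.0893 V⁻¹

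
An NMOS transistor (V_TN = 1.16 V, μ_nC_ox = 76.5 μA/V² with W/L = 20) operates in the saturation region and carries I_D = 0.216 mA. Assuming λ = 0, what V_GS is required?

k_n = μ_nC_ox · (W/L) = 1.53 mA/V².
In saturation I_D = ½ k_n (V_GS − V_TN)², so V_GS − V_TN = √(2 I_D / k_n) = √(2 × 0.216 / 1.53) = 0.531 V.
V_GS = 1.16 + 0.531 = 1.69 V.

V_GS = 1.69 V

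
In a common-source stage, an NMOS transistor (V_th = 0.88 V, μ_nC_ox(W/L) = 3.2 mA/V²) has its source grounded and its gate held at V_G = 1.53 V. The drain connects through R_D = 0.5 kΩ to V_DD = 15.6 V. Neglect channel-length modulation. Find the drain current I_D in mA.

I_D = 0.676 mA

V_GS = V_G = 1.53 V, so V_ov = 1.53 − 0.88 = 0.65 V.
Assume saturation: I_D = ½ k_n V_ov² = 0.5 × 3.2 × 0.65² = 0.676 mA, giving V_DS = V_DD − I_D R_D = 15.6 − 0.676 × 0.5 = 15.3 V.
V_DS = 15.3 V ≥ V_ov = 0.65 V, confirming saturation.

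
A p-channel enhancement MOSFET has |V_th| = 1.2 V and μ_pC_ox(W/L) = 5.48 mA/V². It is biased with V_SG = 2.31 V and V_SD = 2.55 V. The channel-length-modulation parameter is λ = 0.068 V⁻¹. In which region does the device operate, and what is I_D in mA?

Saturation; I_D = 3.96 mA

V_ov = V_SG − |V_th| = 2.31 − 1.2 = 1.11 V.
Since V_SD = 2.55 V ≥ V_ov = 1.11 V, the device is in saturation.
I_D = ½ k_p V_ov² (1 + λ V_SD) = 0.5 × 5.48 × 1.11² × (1 + 0.068 × 2.55) = 3.96 mA.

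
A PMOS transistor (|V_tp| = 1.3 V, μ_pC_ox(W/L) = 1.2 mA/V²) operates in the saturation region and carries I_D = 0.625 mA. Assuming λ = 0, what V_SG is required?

V_SG = 2.32 V

In saturation I_D = ½ k_p (V_SG − |V_tp|)², so V_SG − |V_tp| = √(2 I_D / k_p) = √(2 × 0.625 / 1.2) = 1.02 V.
V_SG = 1.3 + 1.02 = 2.32 V.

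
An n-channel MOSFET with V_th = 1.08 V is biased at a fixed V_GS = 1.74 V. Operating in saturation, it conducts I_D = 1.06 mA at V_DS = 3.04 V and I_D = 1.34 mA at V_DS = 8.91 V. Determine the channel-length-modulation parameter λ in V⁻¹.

λ = 0.0521 V⁻¹

With V_GS fixed, I_D ∝ (1 + λ V_DS) in saturation, so I_D2/I_D1 = (1 + λ V_DS2)/(1 + λ V_DS1).
1.34/1.06 = 1.264 = (1 + 8.91 λ)/(1 + 3.04 λ).
Solving: λ (I_D1 V_DS2 − I_D2 V_DS1) = I_D2 − I_D1, so λ = (1.34 − 1.06) / (1.06 × 8.91 − 1.34 × 3.04) = 0.28 / 5.37 = 0.0521 V⁻¹.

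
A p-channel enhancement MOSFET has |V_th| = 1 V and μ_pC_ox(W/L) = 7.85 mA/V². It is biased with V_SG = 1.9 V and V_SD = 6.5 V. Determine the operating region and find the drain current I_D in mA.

V_ov = V_SG − |V_th| = 1.9 − 1 = 0.9 V.
Since V_SD = 6.5 V ≥ V_ov = 0.9 V, the device is in saturation.
I_D = ½ k_p V_ov² = 0.5 × 7.85 × 0.9² = 3.18 mA.

Saturation; I_D = 3.18 mA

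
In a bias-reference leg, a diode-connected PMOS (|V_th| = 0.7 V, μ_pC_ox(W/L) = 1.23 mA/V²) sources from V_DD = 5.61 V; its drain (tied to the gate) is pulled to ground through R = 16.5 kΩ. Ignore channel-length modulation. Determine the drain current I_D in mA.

With gate tied to drain, V_SG = V_SD ≥ V_SG − |V_th|, so the device is in saturation.
KCL at the drain: ½ k_p (V_SG − |V_th|)² = (V_DD − V_SG)/R.
Let x = V_SG − 0.7. Then 10.1 x² + x − 4.91 = 0, giving x = 0.648 V (positive root), so V_SG = 1.35 V.
I_D = (V_DD − V_SG)/R = (5.61 − 1.35) / 16.5 = 0.258 mA.

I_D = 0.258 mA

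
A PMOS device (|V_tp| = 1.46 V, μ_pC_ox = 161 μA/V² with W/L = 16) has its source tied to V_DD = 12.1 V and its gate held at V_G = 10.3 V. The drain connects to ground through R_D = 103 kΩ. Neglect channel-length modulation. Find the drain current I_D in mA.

V_SG = V_DD − V_G = 12.1 − 10.3 = 1.8 V, so V_ov = 1.8 − 1.46 = 0.34 V.
k_p = μ_pC_ox · (W/L) = 2.576 mA/V².
Assume saturation: I_D = ½ k_p V_ov² = 0.5 × 2.576 × 0.34² = 0.149 mA, giving V_SD = V_DD − I_D R_D = 12.1 − 0.149 × 103 = -3.24 V.
But -3.24 V < V_ov = 0.34 V, so the device is actually in triode.
In triode I_D = k_p[V_ov V_SD − ½ V_SD²] and I_D = (V_DD − V_SD)/R_D. Equating: 133 V_SD² − 91.21 V_SD + 12.1 = 0, giving V_SD = 0.18 V (the root below V_ov).
I_D = (12.1 − 0.18) / 103 = 0.116 mA.

I_D = 0.116 mA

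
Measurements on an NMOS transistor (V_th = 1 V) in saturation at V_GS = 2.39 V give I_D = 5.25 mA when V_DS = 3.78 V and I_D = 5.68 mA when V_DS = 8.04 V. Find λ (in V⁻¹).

λ = 0.0207 V⁻¹

With V_GS fixed, I_D ∝ (1 + λ V_DS) in saturation, so I_D2/I_D1 = (1 + λ V_DS2)/(1 + λ V_DS1).
5.68/5.25 = 1.082 = (1 + 8.04 λ)/(1 + 3.78 λ).
Solving: λ (I_D1 V_DS2 − I_D2 V_DS1) = I_D2 − I_D1, so λ = (5.68 − 5.25) / (5.25 × 8.04 − 5.68 × 3.78) = 0.43 / 20.7 = 0.0207 V⁻¹.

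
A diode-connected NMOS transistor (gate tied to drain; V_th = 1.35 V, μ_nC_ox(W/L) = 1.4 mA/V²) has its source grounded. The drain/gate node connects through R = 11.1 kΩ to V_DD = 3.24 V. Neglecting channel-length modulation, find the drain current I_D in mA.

I_D = 0.131 mA

With gate tied to drain, V_GS = V_DS ≥ V_GS − V_th, so the device is in saturation.
KCL at the drain: ½ k_n (V_GS − V_th)² = (V_DD − V_GS)/R.
Let x = V_GS − 1.35. Then 7.77 x² + x − 1.89 = 0, giving x = 0.433 V (positive root), so V_GS = 1.78 V.
I_D = (V_DD − V_GS)/R = (3.24 − 1.78) / 11.1 = 0.131 mA.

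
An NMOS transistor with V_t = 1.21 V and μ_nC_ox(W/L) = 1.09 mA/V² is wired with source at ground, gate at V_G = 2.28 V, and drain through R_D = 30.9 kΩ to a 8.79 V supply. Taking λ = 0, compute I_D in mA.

I_D = 0.276 mA

V_GS = V_G = 2.28 V, so V_ov = 2.28 − 1.21 = 1.07 V.
Assume saturation: I_D = ½ k_n V_ov² = 0.5 × 1.09 × 1.07² = 0.624 mA, giving V_DS = V_DD − I_D R_D = 8.79 − 0.624 × 30.9 = -10.5 V.
But -10.5 V < V_ov = 1.07 V, so the device is actually in triode.
In triode I_D = k_n[V_ov V_DS − ½ V_DS²] and I_D = (V_DD − V_DS)/R_D. Equating: 16.8 V_DS² − 37.04 V_DS + 8.79 = 0, giving V_DS = 0.271 V (the root below V_ov).
I_D = (8.79 − 0.271) / 30.9 = 0.276 mA.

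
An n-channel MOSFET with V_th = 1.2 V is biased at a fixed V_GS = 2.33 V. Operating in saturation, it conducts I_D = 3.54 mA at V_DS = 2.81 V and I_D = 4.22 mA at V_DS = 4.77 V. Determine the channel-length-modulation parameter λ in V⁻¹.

With V_GS fixed, I_D ∝ (1 + λ V_DS) in saturation, so I_D2/I_D1 = (1 + λ V_DS2)/(1 + λ V_DS1).
4.22/3.54 = 1.192 = (1 + 4.77 λ)/(1 + 2.81 λ).
Solving: λ (I_D1 V_DS2 − I_D2 V_DS1) = I_D2 − I_D1, so λ = (4.22 − 3.54) / (3.54 × 4.77 − 4.22 × 2.81) = 0.68 / 5.03 = 0.135 V⁻¹.

λ = 0.135 V⁻¹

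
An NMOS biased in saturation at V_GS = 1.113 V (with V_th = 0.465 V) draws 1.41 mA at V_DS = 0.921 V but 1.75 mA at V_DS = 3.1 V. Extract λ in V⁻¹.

λ = 0.123 V⁻¹

With V_GS fixed, I_D ∝ (1 + λ V_DS) in saturation, so I_D2/I_D1 = (1 + λ V_DS2)/(1 + λ V_DS1).
1.75/1.41 = 1.241 = (1 + 3.1 λ)/(1 + 0.921 λ).
Solving: λ (I_D1 V_DS2 − I_D2 V_DS1) = I_D2 − I_D1, so λ = (1.75 − 1.41) / (1.41 × 3.1 − 1.75 × 0.921) = 0.34 / 2.76 = 0.123 V⁻¹.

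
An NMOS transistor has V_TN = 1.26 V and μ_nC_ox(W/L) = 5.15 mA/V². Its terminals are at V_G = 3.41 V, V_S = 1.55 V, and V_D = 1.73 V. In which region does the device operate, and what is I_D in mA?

Triode; I_D = 0.473 mA

V_GS = V_G − V_S = 3.41 − 1.55 = 1.86 V; V_DS = V_D − V_S = 1.73 − 1.55 = 0.18 V.
V_ov = V_GS − V_TN = 1.86 − 1.26 = 0.6 V.
Since V_DS = 0.18 V < V_ov = 0.6 V, the device is in the triode region.
I_D = k_n [V_ov · V_DS − ½ V_DS²] = 5.15 × [0.6 × 0.18 − 0.5 × 0.18²] = 0.473 mA.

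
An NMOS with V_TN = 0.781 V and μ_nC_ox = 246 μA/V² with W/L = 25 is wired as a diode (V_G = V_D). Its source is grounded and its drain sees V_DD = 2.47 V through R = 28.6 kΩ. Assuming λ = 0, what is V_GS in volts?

With gate tied to drain, V_GS = V_DS ≥ V_GS − V_TN, so the device is in saturation.
k_n = μ_nC_ox · (W/L) = 6.15 mA/V².
KCL at the drain: ½ k_n (V_GS − V_TN)² = (V_DD − V_GS)/R.
Let x = V_GS − 0.781. Then 87.9 x² + x − 1.689 = 0, giving x = 0.133 V (positive root), so V_GS = 0.914 V.
I_D = (V_DD − V_GS)/R = (2.47 − 0.914) / 28.6 = 0.0544 mA.

V_GS = 0.914 V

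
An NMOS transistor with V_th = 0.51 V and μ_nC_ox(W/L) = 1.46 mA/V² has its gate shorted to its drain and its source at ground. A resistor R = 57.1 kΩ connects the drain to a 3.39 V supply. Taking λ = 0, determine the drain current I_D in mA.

I_D = 0.0460 mA

With gate tied to drain, V_GS = V_DS ≥ V_GS − V_th, so the device is in saturation.
KCL at the drain: ½ k_n (V_GS − V_th)² = (V_DD − V_GS)/R.
Let x = V_GS − 0.51. Then 41.7 x² + x − 2.88 = 0, giving x = 0.251 V (positive root), so V_GS = 0.761 V.
I_D = (V_DD − V_GS)/R = (3.39 − 0.761) / 57.1 = 0.046 mA.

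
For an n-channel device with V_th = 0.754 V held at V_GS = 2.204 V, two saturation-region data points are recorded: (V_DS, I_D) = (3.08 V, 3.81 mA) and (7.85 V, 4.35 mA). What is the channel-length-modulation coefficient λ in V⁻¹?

With V_GS fixed, I_D ∝ (1 + λ V_DS) in saturation, so I_D2/I_D1 = (1 + λ V_DS2)/(1 + λ V_DS1).
4.35/3.81 = 1.142 = (1 + 7.85 λ)/(1 + 3.08 λ).
Solving: λ (I_D1 V_DS2 − I_D2 V_DS1) = I_D2 − I_D1, so λ = (4.35 − 3.81) / (3.81 × 7.85 − 4.35 × 3.08) = 0.54 / 16.5 = 0.0327 V⁻¹.

λ = 0.0327 V⁻¹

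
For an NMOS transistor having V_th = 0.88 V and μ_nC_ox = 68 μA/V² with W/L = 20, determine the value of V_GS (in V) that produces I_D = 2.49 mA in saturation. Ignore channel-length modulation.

V_GS = 2.79 V

k_n = μ_nC_ox · (W/L) = 1.36 mA/V².
In saturation I_D = ½ k_n (V_GS − V_th)², so V_GS − V_th = √(2 I_D / k_n) = √(2 × 2.49 / 1.36) = 1.91 V.
V_GS = 0.88 + 1.91 = 2.79 V.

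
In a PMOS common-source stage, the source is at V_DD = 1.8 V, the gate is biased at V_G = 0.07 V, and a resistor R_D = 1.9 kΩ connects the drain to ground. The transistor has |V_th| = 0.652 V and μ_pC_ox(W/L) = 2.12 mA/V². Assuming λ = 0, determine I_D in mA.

I_D = 0.739 mA

V_SG = V_DD − V_G = 1.8 − 0.07 = 1.73 V, so V_ov = 1.73 − 0.652 = 1.08 V.
Assume saturation: I_D = ½ k_p V_ov² = 0.5 × 2.12 × 1.08² = 1.23 mA, giving V_SD = V_DD − I_D R_D = 1.8 − 1.23 × 1.9 = -0.54 V.
But -0.54 V < V_ov = 1.08 V, so the device is actually in triode.
In triode I_D = k_p[V_ov V_SD − ½ V_SD²] and I_D = (V_DD − V_SD)/R_D. Equating: 2.01 V_SD² − 5.342 V_SD + 1.8 = 0, giving V_SD = 0.396 V (the root below V_ov).
I_D = (1.8 − 0.396) / 1.9 = 0.739 mA.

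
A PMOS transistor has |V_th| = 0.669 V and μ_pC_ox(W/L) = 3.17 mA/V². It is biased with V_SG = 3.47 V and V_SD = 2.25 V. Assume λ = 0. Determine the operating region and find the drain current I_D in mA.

V_ov = V_SG − |V_th| = 3.47 − 0.669 = 2.8 V.
Since V_SD = 2.25 V < V_ov = 2.8 V, the device is in the triode region.
I_D = k_p [V_ov · V_SD − ½ V_SD²] = 3.17 × [2.8 × 2.25 − 0.5 × 2.25²] = 12 mA.

Triode; I_D = 12.0 mA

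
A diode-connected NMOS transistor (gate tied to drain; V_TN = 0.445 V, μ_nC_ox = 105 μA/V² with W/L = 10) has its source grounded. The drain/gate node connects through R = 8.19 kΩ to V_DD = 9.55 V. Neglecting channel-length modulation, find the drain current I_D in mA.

With gate tied to drain, V_GS = V_DS ≥ V_GS − V_TN, so the device is in saturation.
k_n = μ_nC_ox · (W/L) = 1.05 mA/V².
KCL at the drain: ½ k_n (V_GS − V_TN)² = (V_DD − V_GS)/R.
Let x = V_GS − 0.445. Then 4.3 x² + x − 9.105 = 0, giving x = 1.34 V (positive root), so V_GS = 1.79 V.
I_D = (V_DD − V_GS)/R = (9.55 − 1.79) / 8.19 = 0.948 mA.

I_D = 0.948 mA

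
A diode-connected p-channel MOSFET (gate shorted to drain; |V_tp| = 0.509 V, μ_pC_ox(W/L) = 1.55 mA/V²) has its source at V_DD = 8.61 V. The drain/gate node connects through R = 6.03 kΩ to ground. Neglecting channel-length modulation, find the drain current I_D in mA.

I_D = 1.14 mA

With gate tied to drain, V_SG = V_SD ≥ V_SG − |V_tp|, so the device is in saturation.
KCL at the drain: ½ k_p (V_SG − |V_tp|)² = (V_DD − V_SG)/R.
Let x = V_SG − 0.509. Then 4.67 x² + x − 8.101 = 0, giving x = 1.21 V (positive root), so V_SG = 1.72 V.
I_D = (V_DD − V_SG)/R = (8.61 − 1.72) / 6.03 = 1.14 mA.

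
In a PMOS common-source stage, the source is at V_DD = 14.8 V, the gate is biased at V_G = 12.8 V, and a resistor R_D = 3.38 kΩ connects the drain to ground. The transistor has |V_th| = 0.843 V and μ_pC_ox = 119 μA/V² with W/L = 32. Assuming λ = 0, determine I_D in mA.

V_SG = V_DD − V_G = 14.8 − 12.8 = 2 V, so V_ov = 2 − 0.843 = 1.16 V.
k_p = μ_pC_ox · (W/L) = 3.808 mA/V².
Assume saturation: I_D = ½ k_p V_ov² = 0.5 × 3.808 × 1.16² = 2.55 mA, giving V_SD = V_DD − I_D R_D = 14.8 − 2.55 × 3.38 = 6.19 V.
V_SD = 6.19 V ≥ V_ov = 1.16 V, confirming saturation.

I_D = 2.55 mA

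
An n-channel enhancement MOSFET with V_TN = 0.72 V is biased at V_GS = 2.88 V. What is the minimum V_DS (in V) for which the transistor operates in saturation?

V_DS,sat = 2.16 V

The boundary between triode and saturation is V_DS = V_GS − V_TN = V_ov.
V_ov = 2.88 − 0.72 = 2.16 V.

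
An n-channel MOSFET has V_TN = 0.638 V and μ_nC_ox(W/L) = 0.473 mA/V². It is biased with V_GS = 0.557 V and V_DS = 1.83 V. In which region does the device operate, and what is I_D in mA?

V_GS = 0.557 V < V_TN = 0.638 V, so the transistor is in cutoff.

Cutoff; I_D = 0 mA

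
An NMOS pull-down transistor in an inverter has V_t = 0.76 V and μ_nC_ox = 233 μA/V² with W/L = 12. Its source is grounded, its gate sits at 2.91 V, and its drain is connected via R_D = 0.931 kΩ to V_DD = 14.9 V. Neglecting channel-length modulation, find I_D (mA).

I_D = 6.46 mA

V_GS = V_G = 2.91 V, so V_ov = 2.91 − 0.76 = 2.15 V.
k_n = μ_nC_ox · (W/L) = 2.796 mA/V².
Assume saturation: I_D = ½ k_n V_ov² = 0.5 × 2.796 × 2.15² = 6.46 mA, giving V_DS = V_DD − I_D R_D = 14.9 − 6.46 × 0.931 = 8.88 V.
V_DS = 8.88 V ≥ V_ov = 2.15 V, confirming saturation.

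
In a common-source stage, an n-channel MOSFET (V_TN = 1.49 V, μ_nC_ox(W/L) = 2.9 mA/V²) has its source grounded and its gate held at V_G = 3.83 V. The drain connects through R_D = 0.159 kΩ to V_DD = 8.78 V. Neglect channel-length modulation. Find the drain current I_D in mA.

I_D = 7.94 mA

V_GS = V_G = 3.83 V, so V_ov = 3.83 − 1.49 = 2.34 V.
Assume saturation: I_D = ½ k_n V_ov² = 0.5 × 2.9 × 2.34² = 7.94 mA, giving V_DS = V_DD − I_D R_D = 8.78 − 7.94 × 0.159 = 7.52 V.
V_DS = 7.52 V ≥ V_ov = 2.34 V, confirming saturation.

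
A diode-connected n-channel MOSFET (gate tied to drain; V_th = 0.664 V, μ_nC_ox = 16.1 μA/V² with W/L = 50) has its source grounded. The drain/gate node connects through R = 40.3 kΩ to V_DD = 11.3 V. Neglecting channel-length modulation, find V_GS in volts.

V_GS = 1.44 V

With gate tied to drain, V_GS = V_DS ≥ V_GS − V_th, so the device is in saturation.
k_n = μ_nC_ox · (W/L) = 0.805 mA/V².
KCL at the drain: ½ k_n (V_GS − V_th)² = (V_DD − V_GS)/R.
Let x = V_GS − 0.664. Then 16.2 x² + x − 10.64 = 0, giving x = 0.78 V (positive root), so V_GS = 1.44 V.
I_D = (V_DD − V_GS)/R = (11.3 − 1.44) / 40.3 = 0.245 mA.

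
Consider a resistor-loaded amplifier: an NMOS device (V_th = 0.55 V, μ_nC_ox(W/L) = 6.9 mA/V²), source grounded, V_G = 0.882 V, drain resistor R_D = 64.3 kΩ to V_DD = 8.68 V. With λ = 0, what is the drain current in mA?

I_D = 0.134 mA

V_GS = V_G = 0.882 V, so V_ov = 0.882 − 0.55 = 0.332 V.
Assume saturation: I_D = ½ k_n V_ov² = 0.5 × 6.9 × 0.332² = 0.38 mA, giving V_DS = V_DD − I_D R_D = 8.68 − 0.38 × 64.3 = -15.8 V.
But -15.8 V < V_ov = 0.332 V, so the device is actually in triode.
In triode I_D = k_n[V_ov V_DS − ½ V_DS²] and I_D = (V_DD − V_DS)/R_D. Equating: 222 V_DS² − 148.3 V_DS + 8.68 = 0, giving V_DS = 0.0648 V (the root below V_ov).
I_D = (8.68 − 0.0648) / 64.3 = 0.134 mA.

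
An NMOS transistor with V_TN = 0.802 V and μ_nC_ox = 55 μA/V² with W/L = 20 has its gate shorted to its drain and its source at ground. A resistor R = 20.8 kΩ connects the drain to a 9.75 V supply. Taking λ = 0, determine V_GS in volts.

With gate tied to drain, V_GS = V_DS ≥ V_GS − V_TN, so the device is in saturation.
k_n = μ_nC_ox · (W/L) = 1.1 mA/V².
KCL at the drain: ½ k_n (V_GS − V_TN)² = (V_DD − V_GS)/R.
Let x = V_GS − 0.802. Then 11.4 x² + x − 8.948 = 0, giving x = 0.842 V (positive root), so V_GS = 1.64 V.
I_D = (V_DD − V_GS)/R = (9.75 − 1.64) / 20.8 = 0.39 mA.

V_GS = 1.64 V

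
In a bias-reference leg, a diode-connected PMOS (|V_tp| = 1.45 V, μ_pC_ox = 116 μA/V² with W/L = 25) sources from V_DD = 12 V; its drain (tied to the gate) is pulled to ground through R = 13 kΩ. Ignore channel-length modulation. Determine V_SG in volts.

V_SG = 2.17 V

With gate tied to drain, V_SG = V_SD ≥ V_SG − |V_tp|, so the device is in saturation.
k_p = μ_pC_ox · (W/L) = 2.9 mA/V².
KCL at the drain: ½ k_p (V_SG − |V_tp|)² = (V_DD − V_SG)/R.
Let x = V_SG − 1.45. Then 18.8 x² + x − 10.55 = 0, giving x = 0.722 V (positive root), so V_SG = 2.17 V.
I_D = (V_DD − V_SG)/R = (12 − 2.17) / 13 = 0.756 mA.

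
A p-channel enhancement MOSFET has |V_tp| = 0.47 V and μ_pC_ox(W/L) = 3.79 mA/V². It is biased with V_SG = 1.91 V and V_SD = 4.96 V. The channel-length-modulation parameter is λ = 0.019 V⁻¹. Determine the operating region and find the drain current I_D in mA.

Saturation; I_D = 4.30 mA

V_ov = V_SG − |V_tp| = 1.91 − 0.47 = 1.44 V.
Since V_SD = 4.96 V ≥ V_ov = 1.44 V, the device is in saturation.
I_D = ½ k_p V_ov² (1 + λ V_SD) = 0.5 × 3.79 × 1.44² × (1 + 0.019 × 4.96) = 4.3 mA.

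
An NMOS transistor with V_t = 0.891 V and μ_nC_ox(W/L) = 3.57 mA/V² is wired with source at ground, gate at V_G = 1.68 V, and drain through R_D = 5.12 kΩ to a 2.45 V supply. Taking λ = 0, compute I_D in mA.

I_D = 0.444 mA

V_GS = V_G = 1.68 V, so V_ov = 1.68 − 0.891 = 0.789 V.
Assume saturation: I_D = ½ k_n V_ov² = 0.5 × 3.57 × 0.789² = 1.11 mA, giving V_DS = V_DD − I_D R_D = 2.45 − 1.11 × 5.12 = -3.24 V.
But -3.24 V < V_ov = 0.789 V, so the device is actually in triode.
In triode I_D = k_n[V_ov V_DS − ½ V_DS²] and I_D = (V_DD − V_DS)/R_D. Equating: 9.14 V_DS² − 15.42 V_DS + 2.45 = 0, giving V_DS = 0.178 V (the root below V_ov).
I_D = (2.45 − 0.178) / 5.12 = 0.444 mA.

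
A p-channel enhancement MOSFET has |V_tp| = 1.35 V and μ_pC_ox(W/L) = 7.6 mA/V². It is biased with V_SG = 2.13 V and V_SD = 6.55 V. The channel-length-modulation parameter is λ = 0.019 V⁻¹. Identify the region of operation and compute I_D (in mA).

V_ov = V_SG − |V_tp| = 2.13 − 1.35 = 0.78 V.
Since V_SD = 6.55 V ≥ V_ov = 0.78 V, the device is in saturation.
I_D = ½ k_p V_ov² (1 + λ V_SD) = 0.5 × 7.6 × 0.78² × (1 + 0.019 × 6.55) = 2.6 mA.

Saturation; I_D = 2.60 mA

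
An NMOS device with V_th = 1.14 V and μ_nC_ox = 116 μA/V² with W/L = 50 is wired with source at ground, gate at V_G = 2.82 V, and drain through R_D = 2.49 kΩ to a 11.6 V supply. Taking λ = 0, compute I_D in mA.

I_D = 4.44 mA

V_GS = V_G = 2.82 V, so V_ov = 2.82 − 1.14 = 1.68 V.
k_n = μ_nC_ox · (W/L) = 5.8 mA/V².
Assume saturation: I_D = ½ k_n V_ov² = 0.5 × 5.8 × 1.68² = 8.18 mA, giving V_DS = V_DD − I_D R_D = 11.6 − 8.18 × 2.49 = -8.78 V.
But -8.78 V < V_ov = 1.68 V, so the device is actually in triode.
In triode I_D = k_n[V_ov V_DS − ½ V_DS²] and I_D = (V_DD − V_DS)/R_D. Equating: 7.22 V_DS² − 25.26 V_DS + 11.6 = 0, giving V_DS = 0.544 V (the root below V_ov).
I_D = (11.6 − 0.544) / 2.49 = 4.44 mA.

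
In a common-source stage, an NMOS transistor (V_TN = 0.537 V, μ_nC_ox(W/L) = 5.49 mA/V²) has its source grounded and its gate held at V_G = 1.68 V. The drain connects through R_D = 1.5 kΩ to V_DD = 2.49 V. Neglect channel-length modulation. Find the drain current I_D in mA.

V_GS = V_G = 1.68 V, so V_ov = 1.68 − 0.537 = 1.14 V.
Assume saturation: I_D = ½ k_n V_ov² = 0.5 × 5.49 × 1.14² = 3.59 mA, giving V_DS = V_DD − I_D R_D = 2.49 − 3.59 × 1.5 = -2.89 V.
But -2.89 V < V_ov = 1.14 V, so the device is actually in triode.
In triode I_D = k_n[V_ov V_DS − ½ V_DS²] and I_D = (V_DD − V_DS)/R_D. Equating: 4.12 V_DS² − 10.41 V_DS + 2.49 = 0, giving V_DS = 0.267 V (the root below V_ov).
I_D = (2.49 − 0.267) / 1.5 = 1.48 mA.

I_D = 1.48 mA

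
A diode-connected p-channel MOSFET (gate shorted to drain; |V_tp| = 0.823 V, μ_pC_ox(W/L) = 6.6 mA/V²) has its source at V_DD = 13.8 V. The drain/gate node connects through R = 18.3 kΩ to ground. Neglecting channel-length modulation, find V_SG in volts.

With gate tied to drain, V_SG = V_SD ≥ V_SG − |V_tp|, so the device is in saturation.
KCL at the drain: ½ k_p (V_SG − |V_tp|)² = (V_DD − V_SG)/R.
Let x = V_SG − 0.823. Then 60.4 x² + x − 12.98 = 0, giving x = 0.455 V (positive root), so V_SG = 1.28 V.
I_D = (V_DD − V_SG)/R = (13.8 − 1.28) / 18.3 = 0.684 mA.

V_SG = 1.28 V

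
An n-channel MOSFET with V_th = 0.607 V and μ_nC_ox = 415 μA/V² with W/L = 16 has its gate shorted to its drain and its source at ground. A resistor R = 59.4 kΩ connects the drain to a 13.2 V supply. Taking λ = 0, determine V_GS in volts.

With gate tied to drain, V_GS = V_DS ≥ V_GS − V_th, so the device is in saturation.
k_n = μ_nC_ox · (W/L) = 6.64 mA/V².
KCL at the drain: ½ k_n (V_GS − V_th)² = (V_DD − V_GS)/R.
Let x = V_GS − 0.607. Then 197 x² + x − 12.59 = 0, giving x = 0.25 V (positive root), so V_GS = 0.857 V.
I_D = (V_DD − V_GS)/R = (13.2 − 0.857) / 59.4 = 0.208 mA.

V_GS = 0.857 V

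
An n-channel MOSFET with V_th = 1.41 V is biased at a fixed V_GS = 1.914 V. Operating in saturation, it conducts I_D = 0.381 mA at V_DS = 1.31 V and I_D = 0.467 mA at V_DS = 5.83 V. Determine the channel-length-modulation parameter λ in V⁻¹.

λ = 0.0534 V⁻¹

With V_GS fixed, I_D ∝ (1 + λ V_DS) in saturation, so I_D2/I_D1 = (1 + λ V_DS2)/(1 + λ V_DS1).
0.467/0.381 = 1.226 = (1 + 5.83 λ)/(1 + 1.31 λ).
Solving: λ (I_D1 V_DS2 − I_D2 V_DS1) = I_D2 − I_D1, so λ = (0.467 − 0.381) / (0.381 × 5.83 − 0.467 × 1.31) = 0.086 / 1.61 = 0.0534 V⁻¹.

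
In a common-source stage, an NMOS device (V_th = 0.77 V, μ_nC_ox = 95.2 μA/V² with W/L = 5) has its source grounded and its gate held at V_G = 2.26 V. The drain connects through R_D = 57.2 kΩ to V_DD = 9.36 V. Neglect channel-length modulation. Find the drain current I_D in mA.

I_D = 0.159 mA

V_GS = V_G = 2.26 V, so V_ov = 2.26 − 0.77 = 1.49 V.
k_n = μ_nC_ox · (W/L) = 0.476 mA/V².
Assume saturation: I_D = ½ k_n V_ov² = 0.5 × 0.476 × 1.49² = 0.528 mA, giving V_DS = V_DD − I_D R_D = 9.36 − 0.528 × 57.2 = -20.9 V.
But -20.9 V < V_ov = 1.49 V, so the device is actually in triode.
In triode I_D = k_n[V_ov V_DS − ½ V_DS²] and I_D = (V_DD − V_DS)/R_D. Equating: 13.6 V_DS² − 41.57 V_DS + 9.36 = 0, giving V_DS = 0.245 V (the root below V_ov).
I_D = (9.36 − 0.245) / 57.2 = 0.159 mA.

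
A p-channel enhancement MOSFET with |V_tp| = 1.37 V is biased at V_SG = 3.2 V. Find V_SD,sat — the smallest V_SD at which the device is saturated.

The boundary between triode and saturation is V_SD = V_SG − |V_tp| = V_ov.
V_ov = 3.2 − 1.37 = 1.83 V.

V_SD,sat = 1.83 V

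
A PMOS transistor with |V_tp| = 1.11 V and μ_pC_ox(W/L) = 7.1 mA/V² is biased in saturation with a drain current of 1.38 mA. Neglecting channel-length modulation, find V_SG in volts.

In saturation I_D = ½ k_p (V_SG − |V_tp|)², so V_SG − |V_tp| = √(2 I_D / k_p) = √(2 × 1.38 / 7.1) = 0.623 V.
V_SG = 1.11 + 0.623 = 1.73 V.

V_SG = 1.73 V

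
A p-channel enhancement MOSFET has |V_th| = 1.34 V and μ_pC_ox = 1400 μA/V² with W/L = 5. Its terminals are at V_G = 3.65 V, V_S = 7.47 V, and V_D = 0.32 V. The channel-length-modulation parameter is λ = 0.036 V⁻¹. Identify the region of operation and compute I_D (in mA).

V_SG = V_S − V_G = 7.47 − 3.65 = 3.82 V; V_SD = V_S − V_D = 7.47 − 0.32 = 7.15 V.
k_p = μ_pC_ox · (W/L) = 7 mA/V².
V_ov = V_SG − |V_th| = 3.82 − 1.34 = 2.48 V.
Since V_SD = 7.15 V ≥ V_ov = 2.48 V, the device is in saturation.
I_D = ½ k_p V_ov² (1 + λ V_SD) = 0.5 × 7 × 2.48² × (1 + 0.036 × 7.15) = 27.1 mA.

Saturation; I_D = 27.1 mA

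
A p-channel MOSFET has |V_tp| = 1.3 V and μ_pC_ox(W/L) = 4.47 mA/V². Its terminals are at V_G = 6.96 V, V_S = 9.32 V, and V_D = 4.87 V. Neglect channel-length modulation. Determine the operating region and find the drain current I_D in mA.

Saturation; I_D = 2.51 mA

V_SG = V_S − V_G = 9.32 − 6.96 = 2.36 V; V_SD = V_S − V_D = 9.32 − 4.87 = 4.45 V.
V_ov = V_SG − |V_tp| = 2.36 − 1.3 = 1.06 V.
Since V_SD = 4.45 V ≥ V_ov = 1.06 V, the device is in saturation.
I_D = ½ k_p V_ov² = 0.5 × 4.47 × 1.06² = 2.51 mA.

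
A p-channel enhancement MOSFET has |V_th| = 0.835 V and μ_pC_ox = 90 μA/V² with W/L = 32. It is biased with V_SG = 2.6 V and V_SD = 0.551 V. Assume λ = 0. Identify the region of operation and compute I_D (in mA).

Triode; I_D = 2.36 mA

k_p = μ_pC_ox · (W/L) = 2.88 mA/V².
V_ov = V_SG − |V_th| = 2.6 − 0.835 = 1.77 V.
Since V_SD = 0.551 V < V_ov = 1.77 V, the device is in the triode region.
I_D = k_p [V_ov · V_SD − ½ V_SD²] = 2.88 × [1.77 × 0.551 − 0.5 × 0.551²] = 2.36 mA.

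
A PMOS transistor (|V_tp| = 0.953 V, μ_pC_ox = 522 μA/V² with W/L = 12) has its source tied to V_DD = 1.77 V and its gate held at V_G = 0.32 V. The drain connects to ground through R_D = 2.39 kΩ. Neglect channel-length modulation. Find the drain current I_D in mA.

I_D = 0.624 mA

V_SG = V_DD − V_G = 1.77 − 0.32 = 1.45 V, so V_ov = 1.45 − 0.953 = 0.497 V.
k_p = μ_pC_ox · (W/L) = 6.264 mA/V².
Assume saturation: I_D = ½ k_p V_ov² = 0.5 × 6.264 × 0.497² = 0.774 mA, giving V_SD = V_DD − I_D R_D = 1.77 − 0.774 × 2.39 = -0.079 V.
But -0.079 V < V_ov = 0.497 V, so the device is actually in triode.
In triode I_D = k_p[V_ov V_SD − ½ V_SD²] and I_D = (V_DD − V_SD)/R_D. Equating: 7.49 V_SD² − 8.441 V_SD + 1.77 = 0, giving V_SD = 0.278 V (the root below V_ov).
I_D = (1.77 − 0.278) / 2.39 = 0.624 mA.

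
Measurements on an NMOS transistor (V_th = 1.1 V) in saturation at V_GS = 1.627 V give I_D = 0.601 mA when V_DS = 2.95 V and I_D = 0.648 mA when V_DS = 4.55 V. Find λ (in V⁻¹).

With V_GS fixed, I_D ∝ (1 + λ V_DS) in saturation, so I_D2/I_D1 = (1 + λ V_DS2)/(1 + λ V_DS1).
0.648/0.601 = 1.078 = (1 + 4.55 λ)/(1 + 2.95 λ).
Solving: λ (I_D1 V_DS2 − I_D2 V_DS1) = I_D2 − I_D1, so λ = (0.648 − 0.601) / (0.601 × 4.55 − 0.648 × 2.95) = 0.047 / 0.823 = 0.0571 V⁻¹.

λ = 0.0571 V⁻¹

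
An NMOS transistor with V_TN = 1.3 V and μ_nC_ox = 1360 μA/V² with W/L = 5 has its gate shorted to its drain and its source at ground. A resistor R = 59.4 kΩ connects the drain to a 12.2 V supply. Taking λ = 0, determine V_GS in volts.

With gate tied to drain, V_GS = V_DS ≥ V_GS − V_TN, so the device is in saturation.
k_n = μ_nC_ox · (W/L) = 6.8 mA/V².
KCL at the drain: ½ k_n (V_GS − V_TN)² = (V_DD − V_GS)/R.
Let x = V_GS − 1.3. Then 202 x² + x − 10.9 = 0, giving x = 0.23 V (positive root), so V_GS = 1.53 V.
I_D = (V_DD − V_GS)/R = (12.2 − 1.53) / 59.4 = 0.18 mA.

V_GS = 1.53 V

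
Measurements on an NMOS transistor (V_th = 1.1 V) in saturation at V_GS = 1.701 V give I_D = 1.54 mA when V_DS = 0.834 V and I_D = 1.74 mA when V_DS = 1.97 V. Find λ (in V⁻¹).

With V_GS fixed, I_D ∝ (1 + λ V_DS) in saturation, so I_D2/I_D1 = (1 + λ V_DS2)/(1 + λ V_DS1).
1.74/1.54 = 1.13 = (1 + 1.97 λ)/(1 + 0.834 λ).
Solving: λ (I_D1 V_DS2 − I_D2 V_DS1) = I_D2 − I_D1, so λ = (1.74 − 1.54) / (1.54 × 1.97 − 1.74 × 0.834) = 0.2 / 1.58 = 0.126 V⁻¹.

λ = 0.126 V⁻¹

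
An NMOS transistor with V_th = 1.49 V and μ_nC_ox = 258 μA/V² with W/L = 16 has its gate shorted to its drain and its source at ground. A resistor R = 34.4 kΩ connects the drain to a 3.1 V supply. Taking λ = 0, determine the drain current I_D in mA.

I_D = 0.0426 mA

With gate tied to drain, V_GS = V_DS ≥ V_GS − V_th, so the device is in saturation.
k_n = μ_nC_ox · (W/L) = 4.128 mA/V².
KCL at the drain: ½ k_n (V_GS − V_th)² = (V_DD − V_GS)/R.
Let x = V_GS − 1.49. Then 71 x² + x − 1.61 = 0, giving x = 0.144 V (positive root), so V_GS = 1.63 V.
I_D = (V_DD − V_GS)/R = (3.1 − 1.63) / 34.4 = 0.0426 mA.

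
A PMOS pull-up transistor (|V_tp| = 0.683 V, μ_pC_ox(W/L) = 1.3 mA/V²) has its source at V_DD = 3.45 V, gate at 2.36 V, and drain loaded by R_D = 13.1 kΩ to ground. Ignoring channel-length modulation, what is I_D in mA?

I_D = 0.108 mA

V_SG = V_DD − V_G = 3.45 − 2.36 = 1.09 V, so V_ov = 1.09 − 0.683 = 0.407 V.
Assume saturation: I_D = ½ k_p V_ov² = 0.5 × 1.3 × 0.407² = 0.108 mA, giving V_SD = V_DD − I_D R_D = 3.45 − 0.108 × 13.1 = 2.04 V.
V_SD = 2.04 V ≥ V_ov = 0.407 V, confirming saturation.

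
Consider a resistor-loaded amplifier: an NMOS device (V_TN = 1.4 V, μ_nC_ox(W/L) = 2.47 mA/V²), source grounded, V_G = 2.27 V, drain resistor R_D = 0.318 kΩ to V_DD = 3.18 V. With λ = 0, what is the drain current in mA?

V_GS = V_G = 2.27 V, so V_ov = 2.27 − 1.4 = 0.87 V.
Assume saturation: I_D = ½ k_n V_ov² = 0.5 × 2.47 × 0.87² = 0.935 mA, giving V_DS = V_DD − I_D R_D = 3.18 − 0.935 × 0.318 = 2.88 V.
V_DS = 2.88 V ≥ V_ov = 0.87 V, confirming saturation.

I_D = 0.935 mA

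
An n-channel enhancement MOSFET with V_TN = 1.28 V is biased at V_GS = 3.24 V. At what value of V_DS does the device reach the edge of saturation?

The boundary between triode and saturation is V_DS = V_GS − V_TN = V_ov.
V_ov = 3.24 − 1.28 = 1.96 V.

V_DS,sat = 1.96 V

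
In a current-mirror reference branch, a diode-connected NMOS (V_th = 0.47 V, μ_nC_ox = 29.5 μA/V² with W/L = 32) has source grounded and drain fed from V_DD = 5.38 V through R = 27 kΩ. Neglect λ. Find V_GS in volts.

V_GS = 1.05 V

With gate tied to drain, V_GS = V_DS ≥ V_GS − V_th, so the device is in saturation.
k_n = μ_nC_ox · (W/L) = 0.944 mA/V².
KCL at the drain: ½ k_n (V_GS − V_th)² = (V_DD − V_GS)/R.
Let x = V_GS − 0.47. Then 12.7 x² + x − 4.91 = 0, giving x = 0.583 V (positive root), so V_GS = 1.05 V.
I_D = (V_DD − V_GS)/R = (5.38 − 1.05) / 27 = 0.16 mA.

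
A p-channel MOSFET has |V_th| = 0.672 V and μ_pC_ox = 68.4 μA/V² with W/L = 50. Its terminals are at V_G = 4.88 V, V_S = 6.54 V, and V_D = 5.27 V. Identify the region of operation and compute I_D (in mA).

V_SG = V_S − V_G = 6.54 − 4.88 = 1.66 V; V_SD = V_S − V_D = 6.54 − 5.27 = 1.27 V.
k_p = μ_pC_ox · (W/L) = 3.42 mA/V².
V_ov = V_SG − |V_th| = 1.66 − 0.672 = 0.988 V.
Since V_SD = 1.27 V ≥ V_ov = 0.988 V, the device is in saturation.
I_D = ½ k_p V_ov² = 0.5 × 3.42 × 0.988² = 1.67 mA.

Saturation; I_D = 1.67 mA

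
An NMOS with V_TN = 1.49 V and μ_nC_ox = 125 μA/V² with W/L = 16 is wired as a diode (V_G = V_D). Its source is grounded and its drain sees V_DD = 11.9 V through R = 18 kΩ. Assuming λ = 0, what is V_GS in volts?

With gate tied to drain, V_GS = V_DS ≥ V_GS − V_TN, so the device is in saturation.
k_n = μ_nC_ox · (W/L) = 2 mA/V².
KCL at the drain: ½ k_n (V_GS − V_TN)² = (V_DD − V_GS)/R.
Let x = V_GS − 1.49. Then 18 x² + x − 10.41 = 0, giving x = 0.733 V (positive root), so V_GS = 2.22 V.
I_D = (V_DD − V_GS)/R = (11.9 − 2.22) / 18 = 0.538 mA.

V_GS = 2.22 V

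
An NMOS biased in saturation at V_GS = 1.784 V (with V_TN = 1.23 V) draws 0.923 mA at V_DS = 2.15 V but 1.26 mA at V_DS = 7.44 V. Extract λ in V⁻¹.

With V_GS fixed, I_D ∝ (1 + λ V_DS) in saturation, so I_D2/I_D1 = (1 + λ V_DS2)/(1 + λ V_DS1).
1.26/0.923 = 1.365 = (1 + 7.44 λ)/(1 + 2.15 λ).
Solving: λ (I_D1 V_DS2 − I_D2 V_DS1) = I_D2 − I_D1, so λ = (1.26 − 0.923) / (0.923 × 7.44 − 1.26 × 2.15) = 0.337 / 4.16 = 0.081 V⁻¹.

λ = 0.0810 V⁻¹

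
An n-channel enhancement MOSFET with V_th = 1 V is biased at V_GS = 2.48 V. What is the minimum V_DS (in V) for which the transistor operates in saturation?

The boundary between triode and saturation is V_DS = V_GS − V_th = V_ov.
V_ov = 2.48 − 1 = 1.48 V.

V_DS,sat = 1.48 V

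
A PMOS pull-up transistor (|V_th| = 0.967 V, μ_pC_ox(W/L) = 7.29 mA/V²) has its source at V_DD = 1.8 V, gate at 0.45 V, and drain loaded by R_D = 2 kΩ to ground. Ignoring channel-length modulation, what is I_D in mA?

I_D = 0.535 mA

V_SG = V_DD − V_G = 1.8 − 0.45 = 1.35 V, so V_ov = 1.35 − 0.967 = 0.383 V.
Assume saturation: I_D = ½ k_p V_ov² = 0.5 × 7.29 × 0.383² = 0.535 mA, giving V_SD = V_DD − I_D R_D = 1.8 − 0.535 × 2 = 0.731 V.
V_SD = 0.731 V ≥ V_ov = 0.383 V, confirming saturation.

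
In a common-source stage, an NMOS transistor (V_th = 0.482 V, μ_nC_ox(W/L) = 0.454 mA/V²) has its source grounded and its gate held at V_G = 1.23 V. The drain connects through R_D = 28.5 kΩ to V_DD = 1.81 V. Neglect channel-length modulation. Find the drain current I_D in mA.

I_D = 0.0568 mA

V_GS = V_G = 1.23 V, so V_ov = 1.23 − 0.482 = 0.748 V.
Assume saturation: I_D = ½ k_n V_ov² = 0.5 × 0.454 × 0.748² = 0.127 mA, giving V_DS = V_DD − I_D R_D = 1.81 − 0.127 × 28.5 = -1.81 V.
But -1.81 V < V_ov = 0.748 V, so the device is actually in triode.
In triode I_D = k_n[V_ov V_DS − ½ V_DS²] and I_D = (V_DD − V_DS)/R_D. Equating: 6.47 V_DS² − 10.68 V_DS + 1.81 = 0, giving V_DS = 0.192 V (the root below V_ov).
I_D = (1.81 − 0.192) / 28.5 = 0.0568 mA.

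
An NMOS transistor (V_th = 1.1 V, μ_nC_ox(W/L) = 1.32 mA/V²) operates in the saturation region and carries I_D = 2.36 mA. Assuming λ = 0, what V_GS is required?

V_GS = 2.99 V

In saturation I_D = ½ k_n (V_GS − V_th)², so V_GS − V_th = √(2 I_D / k_n) = √(2 × 2.36 / 1.32) = 1.89 V.
V_GS = 1.1 + 1.89 = 2.99 V.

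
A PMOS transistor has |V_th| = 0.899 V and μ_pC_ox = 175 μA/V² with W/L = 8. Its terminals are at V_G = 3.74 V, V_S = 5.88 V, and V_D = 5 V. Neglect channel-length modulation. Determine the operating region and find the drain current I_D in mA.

V_SG = V_S − V_G = 5.88 − 3.74 = 2.14 V; V_SD = V_S − V_D = 5.88 − 5 = 0.88 V.
k_p = μ_pC_ox · (W/L) = 1.4 mA/V².
V_ov = V_SG − |V_th| = 2.14 − 0.899 = 1.24 V.
Since V_SD = 0.88 V < V_ov = 1.24 V, the device is in the triode region.
I_D = k_p [V_ov · V_SD − ½ V_SD²] = 1.4 × [1.24 × 0.88 − 0.5 × 0.88²] = 0.987 mA.

Triode; I_D = 0.987 mA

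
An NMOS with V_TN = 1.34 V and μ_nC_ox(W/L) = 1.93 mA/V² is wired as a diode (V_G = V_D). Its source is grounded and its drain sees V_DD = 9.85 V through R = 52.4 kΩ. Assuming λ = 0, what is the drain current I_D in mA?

I_D = 0.155 mA

With gate tied to drain, V_GS = V_DS ≥ V_GS − V_TN, so the device is in saturation.
KCL at the drain: ½ k_n (V_GS − V_TN)² = (V_DD − V_GS)/R.
Let x = V_GS − 1.34. Then 50.6 x² + x − 8.51 = 0, giving x = 0.4 V (positive root), so V_GS = 1.74 V.
I_D = (V_DD − V_GS)/R = (9.85 − 1.74) / 52.4 = 0.155 mA.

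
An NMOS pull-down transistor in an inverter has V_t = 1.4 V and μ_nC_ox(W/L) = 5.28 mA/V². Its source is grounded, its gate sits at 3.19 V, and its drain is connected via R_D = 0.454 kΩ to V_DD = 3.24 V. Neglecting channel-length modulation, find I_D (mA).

I_D = 5.52 mA

V_GS = V_G = 3.19 V, so V_ov = 3.19 − 1.4 = 1.79 V.
Assume saturation: I_D = ½ k_n V_ov² = 0.5 × 5.28 × 1.79² = 8.46 mA, giving V_DS = V_DD − I_D R_D = 3.24 − 8.46 × 0.454 = -0.6 V.
But -0.6 V < V_ov = 1.79 V, so the device is actually in triode.
In triode I_D = k_n[V_ov V_DS − ½ V_DS²] and I_D = (V_DD − V_DS)/R_D. Equating: 1.2 V_DS² − 5.291 V_DS + 3.24 = 0, giving V_DS = 0.735 V (the root below V_ov).
I_D = (3.24 − 0.735) / 0.454 = 5.52 mA.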